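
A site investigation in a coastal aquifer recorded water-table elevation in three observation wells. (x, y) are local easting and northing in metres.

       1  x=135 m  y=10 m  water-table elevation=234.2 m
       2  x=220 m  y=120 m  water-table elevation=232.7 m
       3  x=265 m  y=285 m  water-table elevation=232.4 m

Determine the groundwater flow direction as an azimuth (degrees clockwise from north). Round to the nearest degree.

Differences from 1: to 2 (Δx, Δy, Δh) = (85, 110, -1.5); to 3 = (130, 275, -1.8).
Solve a·Δx + b·Δy = Δh: det = 85·275 − 130·110 = 9075.
∂h/∂x = [(-1.5)·275 − (-1.8)·110] / 9075 = -0.02364
∂h/∂y = [85·(-1.8) − 130·(-1.5)] / 9075 = +0.004628
Flow direction (−∇h) has components (+0.02364 E, -0.004628 N).
Azimuth = atan2(E, N) = atan2(+0.02364, -0.004628) = 101.1° ≈ 101°.

101°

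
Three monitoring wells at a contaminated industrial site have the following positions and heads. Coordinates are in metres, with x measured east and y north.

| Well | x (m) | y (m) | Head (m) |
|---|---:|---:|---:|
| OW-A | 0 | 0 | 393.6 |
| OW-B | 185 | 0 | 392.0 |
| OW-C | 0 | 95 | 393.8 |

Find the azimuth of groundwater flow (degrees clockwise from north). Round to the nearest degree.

∂h/∂x = (392.0 − 393.6) / (185 − 0) = -0.008649
∂h/∂y = (393.8 − 393.6) / (95 − 0) = +0.002105
Flow direction (−∇h) has components (+0.008649 E, -0.002105 N).
Azimuth = atan2(E, N) = atan2(+0.008649, -0.002105) = 103.7° ≈ 104°.

104°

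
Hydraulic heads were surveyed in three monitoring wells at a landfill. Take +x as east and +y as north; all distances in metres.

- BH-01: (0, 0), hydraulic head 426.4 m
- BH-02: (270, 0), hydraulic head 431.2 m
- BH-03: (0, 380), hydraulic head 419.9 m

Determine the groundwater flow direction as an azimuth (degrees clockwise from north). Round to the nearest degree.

314°

∂h/∂x = (431.2 − 426.4) / (270 − 0) = +0.01778
∂h/∂y = (419.9 − 426.4) / (380 − 0) = -0.01711
Flow direction (−∇h) has components (-0.01778 E, +0.01711 N).
Azimuth = atan2(E, N) = atan2(-0.01778, +0.01711) = 313.9° ≈ 314°.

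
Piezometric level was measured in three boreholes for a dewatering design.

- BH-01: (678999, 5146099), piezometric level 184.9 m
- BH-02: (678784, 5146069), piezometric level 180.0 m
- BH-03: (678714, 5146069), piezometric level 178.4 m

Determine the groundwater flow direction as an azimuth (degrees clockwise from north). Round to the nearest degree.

271°

Differences from BH-01: to BH-02 (Δx, Δy, Δh) = (-215, -30, -4.9); to BH-03 = (-285, -30, -6.5).
Determinant of the coordinate differences = (-215)·(-30) − (-285)·(-30) = -2100.
∂h/∂x = [(-4.9)·(-30) − (-6.5)·(-30)] / -2100 = +0.02286
∂h/∂y = [(-215)·(-6.5) − (-285)·(-4.9)] / -2100 = -0.0004762
Flow direction (−∇h) has components (-0.02286 E, +0.0004762 N).
Azimuth = atan2(E, N) = atan2(-0.02286, +0.0004762) = 271.2° ≈ 271°.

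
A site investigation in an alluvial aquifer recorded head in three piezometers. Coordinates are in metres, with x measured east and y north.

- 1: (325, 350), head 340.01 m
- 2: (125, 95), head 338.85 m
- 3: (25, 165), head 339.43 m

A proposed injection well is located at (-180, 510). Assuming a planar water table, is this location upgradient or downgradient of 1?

Differences from 1: to 2 (Δx, Δy, Δh) = (-200, -255, -1.16); to 3 = (-300, -185, -0.58).
Solve a·Δx + b·Δy = Δh: det = (-200)·(-185) − (-300)·(-255) = -39500.
∂h/∂x = [(-1.16)·(-185) − (-0.58)·(-255)] / -39500 = -0.001689
∂h/∂y = [(-200)·(-0.58) − (-300)·(-1.16)] / -39500 = +0.005873
Head at (-180, 510) = 340.01 + (-0.001689)·(-505) + (+0.005873)·(160) = 341.80 m.
That is higher than the 340.01 m at 1, so the point is upgradient.

upgradient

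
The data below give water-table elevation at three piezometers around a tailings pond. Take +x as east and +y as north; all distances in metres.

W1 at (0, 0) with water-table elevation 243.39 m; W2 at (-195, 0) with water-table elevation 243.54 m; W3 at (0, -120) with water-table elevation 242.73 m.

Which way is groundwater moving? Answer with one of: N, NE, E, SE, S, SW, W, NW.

∂h/∂x = (243.54 − 243.39) / (-195 − 0) = -0.0007692
∂h/∂y = (242.73 − 243.39) / (-120 − 0) = +0.005500
Flow = −∇h = (+0.0007692 east, -0.005500 north), which points south.

S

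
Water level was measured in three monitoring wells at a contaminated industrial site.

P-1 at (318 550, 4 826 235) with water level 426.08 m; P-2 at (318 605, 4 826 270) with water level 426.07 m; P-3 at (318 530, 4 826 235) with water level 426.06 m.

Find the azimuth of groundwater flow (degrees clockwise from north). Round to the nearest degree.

332°

Taking P-1 as reference: P-2−P-1 = (55, 35, -0.01); P-3−P-1 = (-20, 0, -0.02).
Solve a·Δx + b·Δy = Δh: det = 55·0 − (-20)·35 = 700.
∂h/∂x = [(-0.01)·0 − (-0.02)·35] / 700 = +0.0010000
∂h/∂y = [55·(-0.02) − (-20)·(-0.01)] / 700 = -0.001857
Flow direction (−∇h) has components (-0.0010000 E, +0.001857 N).
Azimuth = atan2(E, N) = atan2(-0.0010000, +0.001857) = 331.7° ≈ 332°.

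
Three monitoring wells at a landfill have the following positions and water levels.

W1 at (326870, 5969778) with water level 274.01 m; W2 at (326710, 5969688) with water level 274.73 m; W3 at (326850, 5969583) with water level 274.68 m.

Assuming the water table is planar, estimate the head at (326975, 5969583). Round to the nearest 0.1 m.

Differences from W1: to W2 (Δx, Δy, Δh) = (-160, -90, +0.72); to W3 = (-20, -195, +0.67).
Solve a·Δx + b·Δy = Δh: det = (-160)·(-195) − (-20)·(-90) = 29400.
∂h/∂x = [(+0.72)·(-195) − (+0.67)·(-90)] / 29400 = -0.002724
∂h/∂y = [(-160)·(+0.67) − (-20)·(+0.72)] / 29400 = -0.003156
h(326975, 5969583) = 274.01 + (-0.002724)·(105) + (-0.003156)·(-195) = 274.01 -0.286 +0.616 = 274.339 m.

274.3 m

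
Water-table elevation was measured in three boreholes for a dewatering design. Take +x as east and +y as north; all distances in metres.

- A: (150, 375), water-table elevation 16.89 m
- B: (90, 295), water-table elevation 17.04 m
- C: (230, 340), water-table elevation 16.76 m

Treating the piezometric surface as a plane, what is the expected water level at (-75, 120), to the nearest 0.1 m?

17.4 m

Differences from A: to B (Δx, Δy, Δh) = (-60, -80, +0.15); to C = (80, -35, -0.13).
Determinant of the coordinate differences = (-60)·(-35) − 80·(-80) = 8500.
∂h/∂x = [(+0.15)·(-35) − (-0.13)·(-80)] / 8500 = -0.001841
∂h/∂y = [(-60)·(-0.13) − 80·(+0.15)] / 8500 = -0.0004941
h(-75, 120) = 16.89 + (-0.001841)·(-225) + (-0.0004941)·(-255) = 16.89 +0.414 +0.126 = 17.430 m.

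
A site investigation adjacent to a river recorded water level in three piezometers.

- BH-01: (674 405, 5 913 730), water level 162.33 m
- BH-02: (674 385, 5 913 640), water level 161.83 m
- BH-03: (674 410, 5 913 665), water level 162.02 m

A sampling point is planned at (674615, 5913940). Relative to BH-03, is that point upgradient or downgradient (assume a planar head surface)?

upgradient

With h = a·x + b·y + c and BH-01 as origin, the differences give:
  (-20)·a + (-90)·b = -0.50
  5·a + (-65)·b = -0.31
Eliminate b (×(-65) and ×(-90), subtract): 1750·a = 4.600 → a = ∂h/∂x = +0.002629
Back-substitute: b = ∂h/∂y = +0.004971.
Head at (674615, 5913940) = 162.33 + (+0.002629)·(210) + (+0.004971)·(210) = 163.93 m.
That is higher than the 162.02 m at BH-03, so the point is upgradient.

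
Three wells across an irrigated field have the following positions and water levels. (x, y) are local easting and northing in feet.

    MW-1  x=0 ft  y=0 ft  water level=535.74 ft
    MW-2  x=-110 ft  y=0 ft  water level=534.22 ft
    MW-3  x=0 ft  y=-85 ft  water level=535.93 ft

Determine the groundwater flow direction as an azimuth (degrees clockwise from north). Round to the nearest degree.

279°

∂h/∂x = (534.22 − 535.74) / (-110 − 0) = +0.01382
∂h/∂y = (535.93 − 535.74) / (-85 − 0) = -0.002235
Flow direction (−∇h) has components (-0.01382 E, +0.002235 N).
Azimuth = atan2(E, N) = atan2(-0.01382, +0.002235) = 279.2° ≈ 279°.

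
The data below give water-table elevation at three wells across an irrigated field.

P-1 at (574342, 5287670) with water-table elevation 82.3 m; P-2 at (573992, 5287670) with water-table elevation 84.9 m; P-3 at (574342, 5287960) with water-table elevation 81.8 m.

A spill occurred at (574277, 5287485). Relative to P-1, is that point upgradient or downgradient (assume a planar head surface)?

∂h/∂x = (84.9 − 82.3) / (573992 − 574342) = -0.007429
∂h/∂y = (81.8 − 82.3) / (5287960 − 5287670) = -0.001724
Head at (574277, 5287485) = 82.3 + (-0.007429)·(-65) + (-0.001724)·(-185) = 83.10 m.
That is higher than the 82.3 m at P-1, so the point is upgradient.

upgradient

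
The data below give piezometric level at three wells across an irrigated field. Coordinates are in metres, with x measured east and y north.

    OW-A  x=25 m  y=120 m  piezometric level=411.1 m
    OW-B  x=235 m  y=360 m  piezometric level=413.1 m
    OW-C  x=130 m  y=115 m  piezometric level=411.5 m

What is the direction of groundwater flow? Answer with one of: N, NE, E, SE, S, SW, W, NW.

SW

With h = a·x + b·y + c and OW-A as origin, the differences give:
  210·a + 240·b = +2.0
  105·a + (-5)·b = +0.4
Eliminate b (×(-5) and ×240, subtract): -26250·a = -106.00 → a = ∂h/∂x = +0.004038
Back-substitute: b = ∂h/∂y = +0.004800.
Flow = −∇h = (-0.004038 east, -0.004800 north), which points southwest.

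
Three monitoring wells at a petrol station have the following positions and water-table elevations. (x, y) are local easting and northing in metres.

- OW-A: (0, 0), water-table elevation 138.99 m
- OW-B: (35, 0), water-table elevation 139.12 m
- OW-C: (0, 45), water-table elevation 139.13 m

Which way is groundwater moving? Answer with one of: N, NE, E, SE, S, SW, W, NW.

SW

∂h/∂x = (139.12 − 138.99) / (35 − 0) = +0.003714
∂h/∂y = (139.13 − 138.99) / (45 − 0) = +0.003111
Flow = −∇h = (-0.003714 east, -0.003111 north), which points southwest.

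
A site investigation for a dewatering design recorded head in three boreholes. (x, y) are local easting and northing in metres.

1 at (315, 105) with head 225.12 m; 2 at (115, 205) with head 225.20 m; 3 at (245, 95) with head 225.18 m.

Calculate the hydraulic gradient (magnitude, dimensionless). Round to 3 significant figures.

With h = a·x + b·y + c and 1 as origin, the differences give:
  (-200)·a + 100·b = +0.08
  (-70)·a + (-10)·b = +0.06
Eliminate b (×(-10) and ×100, subtract): 9000·a = -6.800 → a = ∂h/∂x = -0.0007556
Back-substitute: b = ∂h/∂y = -0.0007111.
|∇h| = √(-0.0007556² + -0.0007111²) = 0.001038

0.00104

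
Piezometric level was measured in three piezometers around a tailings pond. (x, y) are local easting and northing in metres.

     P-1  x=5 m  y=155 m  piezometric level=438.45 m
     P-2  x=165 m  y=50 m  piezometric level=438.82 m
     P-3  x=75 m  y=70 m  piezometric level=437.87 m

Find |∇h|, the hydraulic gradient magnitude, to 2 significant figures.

0.024

With h = a·x + b·y + c and P-1 as origin, the differences give:
  160·a + (-105)·b = +0.37
  70·a + (-85)·b = -0.58
Eliminate b (×(-85) and ×(-105), subtract): -6250·a = -92.350 → a = ∂h/∂x = +0.01478
Back-substitute: b = ∂h/∂y = +0.01899.
|∇h| = √(0.01478² + 0.01899²) = 0.02406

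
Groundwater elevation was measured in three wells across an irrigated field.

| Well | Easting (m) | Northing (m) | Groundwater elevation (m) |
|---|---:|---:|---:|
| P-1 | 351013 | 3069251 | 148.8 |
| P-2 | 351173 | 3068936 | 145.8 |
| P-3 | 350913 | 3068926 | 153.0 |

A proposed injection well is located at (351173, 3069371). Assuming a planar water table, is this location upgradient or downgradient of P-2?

Differences from P-1: to P-2 (Δx, Δy, Δh) = (160, -315, -3.0); to P-3 = (-100, -325, +4.2).
Solve a·Δx + b·Δy = Δh: det = 160·(-325) − (-100)·(-315) = -83500.
∂h/∂x = [(-3.0)·(-325) − (+4.2)·(-315)] / -83500 = -0.02752
∂h/∂y = [160·(+4.2) − (-100)·(-3.0)] / -83500 = -0.004455
Head at (351173, 3069371) = 148.8 + (-0.02752)·(160) + (-0.004455)·(120) = 143.86 m.
That is lower than the 145.8 m at P-2, so the point is downgradient.

downgradient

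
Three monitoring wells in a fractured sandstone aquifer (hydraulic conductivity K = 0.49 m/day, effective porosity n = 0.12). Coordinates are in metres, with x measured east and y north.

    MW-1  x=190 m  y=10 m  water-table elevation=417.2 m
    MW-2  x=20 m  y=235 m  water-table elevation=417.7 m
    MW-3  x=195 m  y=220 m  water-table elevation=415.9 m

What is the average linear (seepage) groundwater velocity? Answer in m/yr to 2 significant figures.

18 m/yr

With h = a·x + b·y + c and MW-1 as origin, the differences give:
  (-170)·a + 225·b = +0.5
  5·a + 210·b = -1.3
Eliminate b (×210 and ×225, subtract): -36825·a = 397.50 → a = ∂h/∂x = -0.01079
Back-substitute: b = ∂h/∂y = -0.005933.
|∇h| = √(-0.01079² + -0.005933²) = 0.01231
Seepage velocity v = K·i/n = 0.49 × 0.01231 / 0.12 = 0.05027 m/day = 18.36 m/yr.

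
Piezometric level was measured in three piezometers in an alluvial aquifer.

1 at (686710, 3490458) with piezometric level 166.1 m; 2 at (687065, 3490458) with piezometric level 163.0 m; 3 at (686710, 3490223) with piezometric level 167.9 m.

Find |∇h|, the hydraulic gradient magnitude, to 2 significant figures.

∂h/∂x = (163.0 − 166.1) / (687065 − 686710) = -0.008732
∂h/∂y = (167.9 − 166.1) / (3490223 − 3490458) = -0.007660
|∇h| = √(-0.008732² + -0.007660²) = 0.01162

0.012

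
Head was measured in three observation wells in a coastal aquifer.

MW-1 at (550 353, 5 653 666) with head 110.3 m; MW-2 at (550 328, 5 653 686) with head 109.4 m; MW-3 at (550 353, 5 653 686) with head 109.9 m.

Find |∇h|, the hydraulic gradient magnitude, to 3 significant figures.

0.0283

Differences from MW-1: to MW-2 (Δx, Δy, Δh) = (-25, 20, -0.9); to MW-3 = (0, 20, -0.4).
Determinant of the coordinate differences = (-25)·20 − 0·20 = -500.
∂h/∂x = [(-0.9)·20 − (-0.4)·20] / -500 = +0.02000
∂h/∂y = [(-25)·(-0.4) − 0·(-0.9)] / -500 = -0.02000
|∇h| = √(0.02000² + -0.02000²) = 0.02828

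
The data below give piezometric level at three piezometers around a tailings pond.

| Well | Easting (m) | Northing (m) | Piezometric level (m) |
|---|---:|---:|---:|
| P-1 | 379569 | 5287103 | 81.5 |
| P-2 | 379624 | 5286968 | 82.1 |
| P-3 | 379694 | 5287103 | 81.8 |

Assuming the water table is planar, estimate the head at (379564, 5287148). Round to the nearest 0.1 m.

With h = a·x + b·y + c and P-1 as origin, the differences give:
  55·a + (-135)·b = +0.6
  125·a + 0·b = +0.3
Eliminate b (×0 and ×(-135), subtract): 16875·a = 40.50 → a = ∂h/∂x = +0.002400
Back-substitute: b = ∂h/∂y = -0.003467.
h(379564, 5287148) = 81.5 + (+0.002400)·(-5) + (-0.003467)·(45) = 81.5 -0.012 -0.156 = 81.332 m.

81.3 m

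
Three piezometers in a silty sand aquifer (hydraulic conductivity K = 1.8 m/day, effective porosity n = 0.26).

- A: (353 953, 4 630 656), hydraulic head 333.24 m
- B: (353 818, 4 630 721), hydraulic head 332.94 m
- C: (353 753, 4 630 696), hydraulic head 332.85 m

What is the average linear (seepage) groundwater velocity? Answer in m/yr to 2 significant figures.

Differences from A: to B (Δx, Δy, Δh) = (-135, 65, -0.30); to C = (-200, 40, -0.39).
Solve a·Δx + b·Δy = Δh: det = (-135)·40 − (-200)·65 = 7600.
∂h/∂x = [(-0.30)·40 − (-0.39)·65] / 7600 = +0.001757
∂h/∂y = [(-135)·(-0.39) − (-200)·(-0.30)] / 7600 = -0.0009671
|∇h| = √(0.001757² + -0.0009671²) = 0.002006
Seepage velocity v = K·i/n = 1.8 × 0.002006 / 0.26 = 0.01389 m/day = 5.073 m/yr.

5.1 m/yr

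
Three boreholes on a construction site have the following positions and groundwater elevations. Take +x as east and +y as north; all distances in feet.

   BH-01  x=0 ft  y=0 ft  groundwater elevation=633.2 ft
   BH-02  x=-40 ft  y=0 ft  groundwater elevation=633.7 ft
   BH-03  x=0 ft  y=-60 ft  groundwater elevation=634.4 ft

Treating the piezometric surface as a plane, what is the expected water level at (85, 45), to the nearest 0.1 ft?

∂h/∂x = (633.7 − 633.2) / (-40 − 0) = -0.01250
∂h/∂y = (634.4 − 633.2) / (-60 − 0) = -0.02000
h(85, 45) = 633.2 + (-0.01250)·(85) + (-0.02000)·(45) = 633.2 -1.062 -0.900 = 631.238 ft.

631.2 ft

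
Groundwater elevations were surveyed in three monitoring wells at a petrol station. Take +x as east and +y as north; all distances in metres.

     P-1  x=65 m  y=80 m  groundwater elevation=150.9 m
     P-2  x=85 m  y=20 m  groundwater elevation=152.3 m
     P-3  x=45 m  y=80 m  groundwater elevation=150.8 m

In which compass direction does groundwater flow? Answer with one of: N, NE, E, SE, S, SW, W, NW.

Three-point gradient (reference P-1): Δ to P-2 = (20, -60, +1.4), Δ to P-3 = (-20, 0, -0.1).
∂h/∂x = +0.005000, ∂h/∂y = -0.02167 (det = -1200).
Flow = −∇h = (-0.005000 east, +0.02167 north), which points north.

N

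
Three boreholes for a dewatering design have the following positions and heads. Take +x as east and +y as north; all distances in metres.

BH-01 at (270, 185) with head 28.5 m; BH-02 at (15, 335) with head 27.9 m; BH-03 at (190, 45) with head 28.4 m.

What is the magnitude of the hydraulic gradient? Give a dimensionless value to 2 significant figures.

Taking BH-01 as reference: BH-02−BH-01 = (-255, 150, -0.6); BH-03−BH-01 = (-80, -140, -0.1).
Solve a·Δx + b·Δy = Δh: det = (-255)·(-140) − (-80)·150 = 47700.
∂h/∂x = [(-0.6)·(-140) − (-0.1)·150] / 47700 = +0.002075
∂h/∂y = [(-255)·(-0.1) − (-80)·(-0.6)] / 47700 = -0.0004717
|∇h| = √(0.002075² + -0.0004717²) = 0.002128

0.0021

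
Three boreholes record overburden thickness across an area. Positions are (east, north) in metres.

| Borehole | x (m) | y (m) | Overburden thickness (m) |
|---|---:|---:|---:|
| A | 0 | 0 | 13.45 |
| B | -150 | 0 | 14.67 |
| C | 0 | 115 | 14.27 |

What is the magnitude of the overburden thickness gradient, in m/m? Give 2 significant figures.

∂d/∂x = (14.67 − 13.45) / (-150 − 0) = -0.008133
∂d/∂y = (14.27 − 13.45) / (115 − 0) = +0.007130
|∇f| = √(-0.008133² + 0.007130²) = 0.01082 m/m

0.011 m/m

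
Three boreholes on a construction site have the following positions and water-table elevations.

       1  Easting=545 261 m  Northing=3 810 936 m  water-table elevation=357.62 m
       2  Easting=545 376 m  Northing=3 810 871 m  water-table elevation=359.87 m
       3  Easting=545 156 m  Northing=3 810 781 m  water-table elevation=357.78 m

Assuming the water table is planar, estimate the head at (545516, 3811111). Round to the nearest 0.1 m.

Differences from 1: to 2 (Δx, Δy, Δh) = (115, -65, +2.25); to 3 = (-105, -155, +0.16).
Determinant of the coordinate differences = 115·(-155) − (-105)·(-65) = -24650.
∂h/∂x = [(+2.25)·(-155) − (+0.16)·(-65)] / -24650 = +0.01373
∂h/∂y = [115·(+0.16) − (-105)·(+2.25)] / -24650 = -0.01033
h(545516, 3811111) = 357.62 + (+0.01373)·(255) + (-0.01033)·(175) = 357.62 +3.500 -1.808 = 359.312 m.

359.3 m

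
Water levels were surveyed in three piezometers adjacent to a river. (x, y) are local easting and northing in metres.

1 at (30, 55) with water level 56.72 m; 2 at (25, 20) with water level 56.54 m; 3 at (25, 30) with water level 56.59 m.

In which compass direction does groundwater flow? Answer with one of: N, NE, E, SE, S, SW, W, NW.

With h = a·x + b·y + c and 1 as origin, the differences give:
  (-5)·a + (-35)·b = -0.18
  (-5)·a + (-25)·b = -0.13
Eliminate b (×(-25) and ×(-35), subtract): -50·a = -0.050 → a = ∂h/∂x = +0.0010000
Back-substitute: b = ∂h/∂y = +0.005000.
Flow = −∇h = (-0.0010000 east, -0.005000 north), which points south.

S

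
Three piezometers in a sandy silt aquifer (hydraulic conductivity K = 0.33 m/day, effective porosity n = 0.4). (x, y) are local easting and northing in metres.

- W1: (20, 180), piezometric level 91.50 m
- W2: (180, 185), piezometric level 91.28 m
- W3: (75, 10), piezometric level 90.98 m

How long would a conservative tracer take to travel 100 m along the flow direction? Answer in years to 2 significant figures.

Taking W1 as reference: W2−W1 = (160, 5, -0.22); W3−W1 = (55, -170, -0.52).
Solve a·Δx + b·Δy = Δh: det = 160·(-170) − 55·5 = -27475.
∂h/∂x = [(-0.22)·(-170) − (-0.52)·5] / -27475 = -0.001456
∂h/∂y = [160·(-0.52) − 55·(-0.22)] / -27475 = +0.002588
|∇h| = √(-0.001456² + 0.002588²) = 0.002969
Seepage velocity v = K·i/n = 0.33 × 0.002969 / 0.4 = 0.002449 m/day.
t = 100 / 0.002449 = 4.083e+04 days = 112 years.

110 years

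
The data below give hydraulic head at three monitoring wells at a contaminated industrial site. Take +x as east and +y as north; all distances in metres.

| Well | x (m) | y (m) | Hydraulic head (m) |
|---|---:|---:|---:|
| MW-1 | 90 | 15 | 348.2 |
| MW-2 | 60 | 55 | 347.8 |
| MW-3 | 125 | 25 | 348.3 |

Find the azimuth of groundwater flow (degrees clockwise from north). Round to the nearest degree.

Taking MW-1 as reference: MW-2−MW-1 = (-30, 40, -0.4); MW-3−MW-1 = (35, 10, +0.1).
Determinant of the coordinate differences = (-30)·10 − 35·40 = -1700.
∂h/∂x = [(-0.4)·10 − (+0.1)·40] / -1700 = +0.004706
∂h/∂y = [(-30)·(+0.1) − 35·(-0.4)] / -1700 = -0.006471
Flow direction (−∇h) has components (-0.004706 E, +0.006471 N).
Azimuth = atan2(E, N) = atan2(-0.004706, +0.006471) = 324.0° ≈ 324°.

324°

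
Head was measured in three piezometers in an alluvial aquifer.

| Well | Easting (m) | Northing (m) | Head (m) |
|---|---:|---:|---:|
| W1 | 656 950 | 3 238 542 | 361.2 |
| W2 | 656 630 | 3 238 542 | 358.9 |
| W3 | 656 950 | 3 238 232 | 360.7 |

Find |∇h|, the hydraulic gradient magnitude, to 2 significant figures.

0.0074

∂h/∂x = (358.9 − 361.2) / (656630 − 656950) = +0.007188
∂h/∂y = (360.7 − 361.2) / (3238232 − 3238542) = +0.001613
|∇h| = √(0.007188² + 0.001613²) = 0.007367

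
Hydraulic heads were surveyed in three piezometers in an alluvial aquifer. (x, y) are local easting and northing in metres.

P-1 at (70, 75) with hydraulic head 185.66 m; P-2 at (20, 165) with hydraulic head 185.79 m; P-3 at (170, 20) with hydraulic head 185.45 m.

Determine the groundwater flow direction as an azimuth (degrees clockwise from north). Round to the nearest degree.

Taking P-1 as reference: P-2−P-1 = (-50, 90, +0.13); P-3−P-1 = (100, -55, -0.21).
Solve a·Δx + b·Δy = Δh: det = (-50)·(-55) − 100·90 = -6250.
∂h/∂x = [(+0.13)·(-55) − (-0.21)·90] / -6250 = -0.001880
∂h/∂y = [(-50)·(-0.21) − 100·(+0.13)] / -6250 = +0.0004000
Flow direction (−∇h) has components (+0.001880 E, -0.0004000 N).
Azimuth = atan2(E, N) = atan2(+0.001880, -0.0004000) = 102.0° ≈ 102°.

102°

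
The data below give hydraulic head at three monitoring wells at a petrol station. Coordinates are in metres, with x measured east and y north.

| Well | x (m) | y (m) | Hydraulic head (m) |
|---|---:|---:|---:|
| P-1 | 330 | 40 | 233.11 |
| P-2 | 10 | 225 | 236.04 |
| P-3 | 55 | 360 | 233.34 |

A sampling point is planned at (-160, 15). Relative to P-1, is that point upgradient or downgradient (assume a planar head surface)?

upgradient

Taking P-1 as reference: P-2−P-1 = (-320, 185, +2.93); P-3−P-1 = (-275, 320, +0.23).
Determinant of the coordinate differences = (-320)·320 − (-275)·185 = -51525.
∂h/∂x = [(+2.93)·320 − (+0.23)·185] / -51525 = -0.01737
∂h/∂y = [(-320)·(+0.23) − (-275)·(+2.93)] / -51525 = -0.01421
Head at (-160, 15) = 233.11 + (-0.01737)·(-490) + (-0.01421)·(-25) = 241.98 m.
That is higher than the 233.11 m at P-1, so the point is upgradient.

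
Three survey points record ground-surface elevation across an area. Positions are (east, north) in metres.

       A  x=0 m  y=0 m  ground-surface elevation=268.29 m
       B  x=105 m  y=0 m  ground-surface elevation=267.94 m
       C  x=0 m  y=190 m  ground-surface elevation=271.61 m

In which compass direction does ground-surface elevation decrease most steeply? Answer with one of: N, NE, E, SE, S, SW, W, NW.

S

∂z/∂x = (267.94 − 268.29) / (105 − 0) = -0.003333
∂z/∂y = (271.61 − 268.29) / (190 − 0) = +0.01747
Steepest decrease is along −∇f = (+0.003333 E, -0.01747 N) → south.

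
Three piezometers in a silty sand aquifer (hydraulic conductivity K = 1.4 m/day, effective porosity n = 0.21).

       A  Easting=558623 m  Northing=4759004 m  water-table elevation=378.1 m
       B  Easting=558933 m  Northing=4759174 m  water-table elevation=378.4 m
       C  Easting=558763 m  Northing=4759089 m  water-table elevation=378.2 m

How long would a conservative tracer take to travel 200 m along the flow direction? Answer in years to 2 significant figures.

Three-point gradient (reference A): Δ to B = (310, 170, +0.3), Δ to C = (140, 85, +0.1).
∂h/∂x = +0.003333, ∂h/∂y = -0.004314 (det = 2550).
|∇h| = √(0.003333² + -0.004314²) = 0.005452
Seepage velocity v = K·i/n = 1.4 × 0.005452 / 0.21 = 0.03635 m/day.
t = 200 / 0.03635 = 5502 days = 15.1 years.

15 years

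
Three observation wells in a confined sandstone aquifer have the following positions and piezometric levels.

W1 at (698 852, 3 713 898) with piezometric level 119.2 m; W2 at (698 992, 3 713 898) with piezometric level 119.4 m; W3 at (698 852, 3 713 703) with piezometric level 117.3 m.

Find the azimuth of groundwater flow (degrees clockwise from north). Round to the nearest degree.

188°

∂h/∂x = (119.4 − 119.2) / (698992 − 698852) = +0.001429
∂h/∂y = (117.3 − 119.2) / (3713703 − 3713898) = +0.009744
Flow direction (−∇h) has components (-0.001429 E, -0.009744 N).
Azimuth = atan2(E, N) = atan2(-0.001429, -0.009744) = 188.3° ≈ 188°.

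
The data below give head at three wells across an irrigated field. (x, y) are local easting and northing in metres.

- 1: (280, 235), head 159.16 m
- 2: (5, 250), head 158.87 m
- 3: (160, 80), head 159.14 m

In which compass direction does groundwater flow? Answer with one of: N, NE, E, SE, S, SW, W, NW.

Taking 1 as reference: 2−1 = (-275, 15, -0.29); 3−1 = (-120, -155, -0.02).
Solve a·Δx + b·Δy = Δh: det = (-275)·(-155) − (-120)·15 = 44425.
∂h/∂x = [(-0.29)·(-155) − (-0.02)·15] / 44425 = +0.001019
∂h/∂y = [(-275)·(-0.02) − (-120)·(-0.29)] / 44425 = -0.0006595
Flow = −∇h = (-0.001019 east, +0.0006595 north), which points northwest.

NW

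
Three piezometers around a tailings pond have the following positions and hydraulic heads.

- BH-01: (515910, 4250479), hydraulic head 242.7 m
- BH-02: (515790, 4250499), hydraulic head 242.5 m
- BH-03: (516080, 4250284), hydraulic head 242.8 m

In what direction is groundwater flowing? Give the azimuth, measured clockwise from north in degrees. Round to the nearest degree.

Taking BH-01 as reference: BH-02−BH-01 = (-120, 20, -0.2); BH-03−BH-01 = (170, -195, +0.1).
Solve a·Δx + b·Δy = Δh: det = (-120)·(-195) − 170·20 = 20000.
∂h/∂x = [(-0.2)·(-195) − (+0.1)·20] / 20000 = +0.001850
∂h/∂y = [(-120)·(+0.1) − 170·(-0.2)] / 20000 = +0.001100
Flow direction (−∇h) has components (-0.001850 E, -0.001100 N).
Azimuth = atan2(E, N) = atan2(-0.001850, -0.001100) = 239.3° ≈ 239°.

239°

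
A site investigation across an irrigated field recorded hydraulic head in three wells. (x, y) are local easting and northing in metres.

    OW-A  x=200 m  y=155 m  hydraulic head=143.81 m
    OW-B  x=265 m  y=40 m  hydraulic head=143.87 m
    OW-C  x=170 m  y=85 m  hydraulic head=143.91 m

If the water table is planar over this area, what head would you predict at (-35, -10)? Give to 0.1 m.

Differences from OW-A: to OW-B (Δx, Δy, Δh) = (65, -115, +0.06); to OW-C = (-30, -70, +0.10).
Solve a·Δx + b·Δy = Δh: det = 65·(-70) − (-30)·(-115) = -8000.
∂h/∂x = [(+0.06)·(-70) − (+0.10)·(-115)] / -8000 = -0.0009125
∂h/∂y = [65·(+0.10) − (-30)·(+0.06)] / -8000 = -0.001037
h(-35, -10) = 143.81 + (-0.0009125)·(-235) + (-0.001037)·(-165) = 143.81 +0.214 +0.171 = 144.196 m.

144.2 m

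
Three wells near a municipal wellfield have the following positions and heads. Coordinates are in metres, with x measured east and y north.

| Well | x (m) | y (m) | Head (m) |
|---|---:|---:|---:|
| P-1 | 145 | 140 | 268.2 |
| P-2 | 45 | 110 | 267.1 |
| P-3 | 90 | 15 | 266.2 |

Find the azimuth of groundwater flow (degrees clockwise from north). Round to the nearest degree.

209°

Differences from P-1: to P-2 (Δx, Δy, Δh) = (-100, -30, -1.1); to P-3 = (-55, -125, -2.0).
Solve a·Δx + b·Δy = Δh: det = (-100)·(-125) − (-55)·(-30) = 10850.
∂h/∂x = [(-1.1)·(-125) − (-2.0)·(-30)] / 10850 = +0.007143
∂h/∂y = [(-100)·(-2.0) − (-55)·(-1.1)] / 10850 = +0.01286
Flow direction (−∇h) has components (-0.007143 E, -0.01286 N).
Azimuth = atan2(E, N) = atan2(-0.007143, -0.01286) = 209.1° ≈ 209°.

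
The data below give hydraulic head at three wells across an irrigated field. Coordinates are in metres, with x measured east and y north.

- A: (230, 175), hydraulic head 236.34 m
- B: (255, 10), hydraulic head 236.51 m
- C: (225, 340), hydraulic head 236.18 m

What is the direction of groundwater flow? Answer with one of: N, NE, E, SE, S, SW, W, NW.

NW

Differences from A: to B (Δx, Δy, Δh) = (25, -165, +0.17); to C = (-5, 165, -0.16).
Solve a·Δx + b·Δy = Δh: det = 25·165 − (-5)·(-165) = 3300.
∂h/∂x = [(+0.17)·165 − (-0.16)·(-165)] / 3300 = +0.0005000
∂h/∂y = [25·(-0.16) − (-5)·(+0.17)] / 3300 = -0.0009545
Flow = −∇h = (-0.0005000 east, +0.0009545 north), which points northwest.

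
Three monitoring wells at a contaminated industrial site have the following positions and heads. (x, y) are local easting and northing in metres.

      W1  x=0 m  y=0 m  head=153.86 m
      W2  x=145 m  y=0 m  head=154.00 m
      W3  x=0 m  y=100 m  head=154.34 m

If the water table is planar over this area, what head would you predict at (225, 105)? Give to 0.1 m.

154.6 m

∂h/∂x = (154.00 − 153.86) / (145 − 0) = +0.0009655
∂h/∂y = (154.34 − 153.86) / (100 − 0) = +0.004800
h(225, 105) = 153.86 + (+0.0009655)·(225) + (+0.004800)·(105) = 153.86 +0.217 +0.504 = 154.581 m.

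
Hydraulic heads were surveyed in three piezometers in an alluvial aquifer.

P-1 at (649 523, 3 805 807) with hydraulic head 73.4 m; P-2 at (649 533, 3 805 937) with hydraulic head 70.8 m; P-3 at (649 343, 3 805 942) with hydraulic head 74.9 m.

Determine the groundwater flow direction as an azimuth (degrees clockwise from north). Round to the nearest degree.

With h = a·x + b·y + c and P-1 as origin, the differences give:
  10·a + 130·b = -2.6
  (-180)·a + 135·b = +1.5
Eliminate b (×135 and ×130, subtract): 24750·a = -546.00 → a = ∂h/∂x = -0.02206
Back-substitute: b = ∂h/∂y = -0.01830.
Flow direction (−∇h) has components (+0.02206 E, +0.01830 N).
Azimuth = atan2(E, N) = atan2(+0.02206, +0.01830) = 50.3° ≈ 050°.

050°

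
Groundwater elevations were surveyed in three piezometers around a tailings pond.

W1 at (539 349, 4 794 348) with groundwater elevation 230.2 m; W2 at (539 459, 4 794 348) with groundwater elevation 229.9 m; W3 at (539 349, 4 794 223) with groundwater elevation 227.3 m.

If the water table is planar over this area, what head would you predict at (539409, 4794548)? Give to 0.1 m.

234.7 m

∂h/∂x = (229.9 − 230.2) / (539459 − 539349) = -0.002727
∂h/∂y = (227.3 − 230.2) / (4794223 − 4794348) = +0.02320
h(539409, 4794548) = 230.2 + (-0.002727)·(60) + (+0.02320)·(200) = 230.2 -0.164 +4.640 = 234.676 m.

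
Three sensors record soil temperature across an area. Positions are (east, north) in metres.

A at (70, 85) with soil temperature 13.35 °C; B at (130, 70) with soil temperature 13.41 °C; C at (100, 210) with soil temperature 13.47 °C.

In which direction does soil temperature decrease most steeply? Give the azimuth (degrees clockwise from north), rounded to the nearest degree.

240°

Taking A as reference: B−A = (60, -15, +0.06); C−A = (30, 125, +0.12).
Determinant of the coordinate differences = 60·125 − 30·(-15) = 7950.
∂T/∂x = [(+0.06)·125 − (+0.12)·(-15)] / 7950 = +0.001170
∂T/∂y = [60·(+0.12) − 30·(+0.06)] / 7950 = +0.0006792
Steepest decrease is along −∇f: components (-0.001170 E, -0.0006792 N).
Azimuth = atan2(-0.001170, -0.0006792) = 239.9° ≈ 240°.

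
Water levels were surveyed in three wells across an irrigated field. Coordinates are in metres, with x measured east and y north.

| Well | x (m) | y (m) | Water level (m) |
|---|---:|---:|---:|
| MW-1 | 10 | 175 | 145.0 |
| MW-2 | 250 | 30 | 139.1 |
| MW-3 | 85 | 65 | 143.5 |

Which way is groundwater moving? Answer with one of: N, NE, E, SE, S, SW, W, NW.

Three-point gradient (reference MW-1): Δ to MW-2 = (240, -145, -5.9), Δ to MW-3 = (75, -110, -1.5).
∂h/∂x = -0.02779, ∂h/∂y = -0.005314 (det = -15525).
Flow = −∇h = (+0.02779 east, +0.005314 north), which points east.

E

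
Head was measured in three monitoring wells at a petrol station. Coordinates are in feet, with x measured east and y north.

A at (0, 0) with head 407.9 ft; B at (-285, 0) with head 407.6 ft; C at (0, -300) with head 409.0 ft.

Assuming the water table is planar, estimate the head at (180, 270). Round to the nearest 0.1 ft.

∂h/∂x = (407.6 − 407.9) / (-285 − 0) = +0.001053
∂h/∂y = (409.0 − 407.9) / (-300 − 0) = -0.003667
h(180, 270) = 407.9 + (+0.001053)·(180) + (-0.003667)·(270) = 407.9 +0.189 -0.990 = 407.099 ft.

407.1 ft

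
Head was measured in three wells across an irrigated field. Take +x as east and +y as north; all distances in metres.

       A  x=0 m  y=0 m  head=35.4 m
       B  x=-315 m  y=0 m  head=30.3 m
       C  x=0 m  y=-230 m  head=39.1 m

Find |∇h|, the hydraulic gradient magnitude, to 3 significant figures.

∂h/∂x = (30.3 − 35.4) / (-315 − 0) = +0.01619
∂h/∂y = (39.1 − 35.4) / (-230 − 0) = -0.01609
|∇h| = √(0.01619² + -0.01609²) = 0.02283

0.0228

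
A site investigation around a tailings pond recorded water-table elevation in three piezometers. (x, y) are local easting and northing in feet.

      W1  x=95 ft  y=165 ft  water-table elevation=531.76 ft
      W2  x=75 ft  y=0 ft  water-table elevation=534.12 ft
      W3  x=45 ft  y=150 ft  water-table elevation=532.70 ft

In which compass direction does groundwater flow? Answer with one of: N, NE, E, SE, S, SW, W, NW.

NE

Taking W1 as reference: W2−W1 = (-20, -165, +2.36); W3−W1 = (-50, -15, +0.94).
Determinant of the coordinate differences = (-20)·(-15) − (-50)·(-165) = -7950.
∂h/∂x = [(+2.36)·(-15) − (+0.94)·(-165)] / -7950 = -0.01506
∂h/∂y = [(-20)·(+0.94) − (-50)·(+2.36)] / -7950 = -0.01248
Flow = −∇h = (+0.01506 east, +0.01248 north), which points northeast.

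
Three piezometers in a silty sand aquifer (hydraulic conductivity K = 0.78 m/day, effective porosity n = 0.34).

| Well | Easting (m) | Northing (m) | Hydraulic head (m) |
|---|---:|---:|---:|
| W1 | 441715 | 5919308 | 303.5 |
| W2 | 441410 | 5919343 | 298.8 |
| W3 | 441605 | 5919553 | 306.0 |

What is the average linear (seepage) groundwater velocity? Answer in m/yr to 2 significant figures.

21 m/yr

Differences from W1: to W2 (Δx, Δy, Δh) = (-305, 35, -4.7); to W3 = (-110, 245, +2.5).
Determinant of the coordinate differences = (-305)·245 − (-110)·35 = -70875.
∂h/∂x = [(-4.7)·245 − (+2.5)·35] / -70875 = +0.01748
∂h/∂y = [(-305)·(+2.5) − (-110)·(-4.7)] / -70875 = +0.01805
|∇h| = √(0.01748² + 0.01805²) = 0.02513
Seepage velocity v = K·i/n = 0.78 × 0.02513 / 0.34 = 0.05765 m/day = 21.06 m/yr.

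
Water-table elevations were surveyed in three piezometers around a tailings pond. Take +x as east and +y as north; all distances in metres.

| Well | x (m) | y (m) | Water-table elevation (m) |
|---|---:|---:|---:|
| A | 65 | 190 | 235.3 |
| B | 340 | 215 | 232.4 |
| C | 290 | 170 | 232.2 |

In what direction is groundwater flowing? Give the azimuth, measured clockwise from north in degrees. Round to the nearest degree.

146°

Taking A as reference: B−A = (275, 25, -2.9); C−A = (225, -20, -3.1).
Solve a·Δx + b·Δy = Δh: det = 275·(-20) − 225·25 = -11125.
∂h/∂x = [(-2.9)·(-20) − (-3.1)·25] / -11125 = -0.01218
∂h/∂y = [275·(-3.1) − 225·(-2.9)] / -11125 = +0.01798
Flow direction (−∇h) has components (+0.01218 E, -0.01798 N).
Azimuth = atan2(E, N) = atan2(+0.01218, -0.01798) = 145.9° ≈ 146°.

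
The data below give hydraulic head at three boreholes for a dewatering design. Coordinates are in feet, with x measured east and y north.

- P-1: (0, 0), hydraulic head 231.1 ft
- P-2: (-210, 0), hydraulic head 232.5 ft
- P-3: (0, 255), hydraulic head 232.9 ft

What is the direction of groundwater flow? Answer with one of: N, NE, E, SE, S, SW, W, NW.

SE

∂h/∂x = (232.5 − 231.1) / (-210 − 0) = -0.006667
∂h/∂y = (232.9 − 231.1) / (255 − 0) = +0.007059
Flow = −∇h = (+0.006667 east, -0.007059 north), which points southeast.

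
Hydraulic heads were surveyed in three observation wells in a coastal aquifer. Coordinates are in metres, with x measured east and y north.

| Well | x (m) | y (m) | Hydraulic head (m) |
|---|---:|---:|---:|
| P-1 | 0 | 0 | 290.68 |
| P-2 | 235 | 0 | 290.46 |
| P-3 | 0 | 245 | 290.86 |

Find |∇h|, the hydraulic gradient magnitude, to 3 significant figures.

0.00119

∂h/∂x = (290.46 − 290.68) / (235 − 0) = -0.0009362
∂h/∂y = (290.86 − 290.68) / (245 − 0) = +0.0007347
|∇h| = √(-0.0009362² + 0.0007347²) = 0.00119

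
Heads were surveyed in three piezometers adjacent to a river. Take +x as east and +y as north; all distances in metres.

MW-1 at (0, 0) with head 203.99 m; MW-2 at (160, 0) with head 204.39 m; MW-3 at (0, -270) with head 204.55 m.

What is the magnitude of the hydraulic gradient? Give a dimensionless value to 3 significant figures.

∂h/∂x = (204.39 − 203.99) / (160 − 0) = +0.002500
∂h/∂y = (204.55 − 203.99) / (-270 − 0) = -0.002074
|∇h| = √(0.002500² + -0.002074²) = 0.003248

0.00325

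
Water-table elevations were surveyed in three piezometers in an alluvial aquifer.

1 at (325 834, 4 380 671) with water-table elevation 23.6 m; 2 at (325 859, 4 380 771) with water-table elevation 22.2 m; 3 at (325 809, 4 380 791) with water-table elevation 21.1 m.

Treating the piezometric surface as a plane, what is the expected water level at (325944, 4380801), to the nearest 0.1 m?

22.9 m

Differences from 1: to 2 (Δx, Δy, Δh) = (25, 100, -1.4); to 3 = (-25, 120, -2.5).
Solve a·Δx + b·Δy = Δh: det = 25·120 − (-25)·100 = 5500.
∂h/∂x = [(-1.4)·120 − (-2.5)·100] / 5500 = +0.01491
∂h/∂y = [25·(-2.5) − (-25)·(-1.4)] / 5500 = -0.01773
h(325944, 4380801) = 23.6 + (+0.01491)·(110) + (-0.01773)·(130) = 23.6 +1.640 -2.305 = 22.935 m.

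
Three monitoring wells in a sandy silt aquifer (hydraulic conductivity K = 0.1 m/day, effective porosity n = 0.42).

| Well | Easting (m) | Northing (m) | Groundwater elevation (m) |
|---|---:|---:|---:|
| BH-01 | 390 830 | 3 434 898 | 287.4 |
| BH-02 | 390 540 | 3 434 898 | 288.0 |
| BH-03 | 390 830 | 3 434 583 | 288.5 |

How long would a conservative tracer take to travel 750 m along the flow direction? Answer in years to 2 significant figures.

∂h/∂x = (288.0 − 287.4) / (390540 − 390830) = -0.002069
∂h/∂y = (288.5 − 287.4) / (3434583 − 3434898) = -0.003492
|∇h| = √(-0.002069² + -0.003492²) = 0.004059
Seepage velocity v = K·i/n = 0.1 × 0.004059 / 0.42 = 0.0009664 m/day.
t = 750 / 0.0009664 = 7.761e+05 days = 2.12e+03 years.

2100 years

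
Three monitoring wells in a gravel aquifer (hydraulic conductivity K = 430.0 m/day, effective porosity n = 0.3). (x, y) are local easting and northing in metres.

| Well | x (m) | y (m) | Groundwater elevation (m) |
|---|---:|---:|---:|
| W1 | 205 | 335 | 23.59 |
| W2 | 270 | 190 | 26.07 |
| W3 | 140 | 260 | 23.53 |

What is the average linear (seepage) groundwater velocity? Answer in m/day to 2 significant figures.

Differences from W1: to W2 (Δx, Δy, Δh) = (65, -145, +2.48); to W3 = (-65, -75, -0.06).
Determinant of the coordinate differences = 65·(-75) − (-65)·(-145) = -14300.
∂h/∂x = [(+2.48)·(-75) − (-0.06)·(-145)] / -14300 = +0.01362
∂h/∂y = [65·(-0.06) − (-65)·(+2.48)] / -14300 = -0.01100
|∇h| = √(0.01362² + -0.01100²) = 0.01751
Seepage velocity v = K·i/n = 430.0 × 0.01751 / 0.3 = 25.1 m/day.

25 m/day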